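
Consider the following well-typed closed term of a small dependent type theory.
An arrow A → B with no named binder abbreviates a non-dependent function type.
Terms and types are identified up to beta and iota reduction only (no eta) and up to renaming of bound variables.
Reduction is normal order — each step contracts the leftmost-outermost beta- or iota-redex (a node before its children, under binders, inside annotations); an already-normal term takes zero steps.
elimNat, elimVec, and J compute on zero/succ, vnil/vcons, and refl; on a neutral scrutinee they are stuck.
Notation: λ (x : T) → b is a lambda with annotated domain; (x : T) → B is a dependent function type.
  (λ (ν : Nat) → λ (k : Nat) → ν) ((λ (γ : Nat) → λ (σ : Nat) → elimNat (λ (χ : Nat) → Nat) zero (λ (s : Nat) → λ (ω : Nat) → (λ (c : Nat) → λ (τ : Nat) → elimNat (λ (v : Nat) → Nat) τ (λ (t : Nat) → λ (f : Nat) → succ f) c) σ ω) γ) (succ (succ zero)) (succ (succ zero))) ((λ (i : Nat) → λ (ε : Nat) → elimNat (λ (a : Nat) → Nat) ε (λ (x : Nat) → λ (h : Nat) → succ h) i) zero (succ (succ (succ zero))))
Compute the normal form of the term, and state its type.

normal form:
  succ (succ (succ (succ zero)))
inferred type:
  Nat
observation: reduction starts at a beta-redex, and 29 normal-order steps reach the normal form.


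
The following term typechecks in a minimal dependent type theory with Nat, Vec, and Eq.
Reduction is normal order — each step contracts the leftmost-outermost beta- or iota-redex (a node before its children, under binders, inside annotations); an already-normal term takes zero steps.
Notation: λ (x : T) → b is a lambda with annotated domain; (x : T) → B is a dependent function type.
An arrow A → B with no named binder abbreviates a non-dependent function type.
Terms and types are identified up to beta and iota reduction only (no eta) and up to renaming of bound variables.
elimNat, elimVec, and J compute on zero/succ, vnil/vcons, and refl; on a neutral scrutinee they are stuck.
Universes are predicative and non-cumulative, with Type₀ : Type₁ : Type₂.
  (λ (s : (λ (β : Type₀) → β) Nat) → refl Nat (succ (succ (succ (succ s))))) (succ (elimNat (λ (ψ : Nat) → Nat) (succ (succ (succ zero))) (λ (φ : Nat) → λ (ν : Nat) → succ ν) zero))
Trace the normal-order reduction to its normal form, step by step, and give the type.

reduction (normal order):
  (λ (s : (λ (β : Type₀) → β) Nat) → refl Nat (succ (succ (succ (succ s))))) (succ (elimNat (λ (ψ : Nat) → Nat) (succ (succ (succ zero))) (λ (φ : Nat) → λ (ν : Nat) → succ ν) zero))
  ~> refl Nat (succ (succ (succ (succ (succ (elimNat (λ (s : Nat) → Nat) (succ (succ (succ zero))) (λ (β : Nat) → λ (ψ : Nat) → succ ψ) zero))))))
  ~> refl Nat (succ (succ (succ (succ (succ (succ (succ (succ zero))))))))
inferred type:
  Eq Nat (succ (succ (succ (succ (succ (succ (succ (succ zero)))))))) (succ (succ (succ (succ (succ (succ (succ (succ zero))))))))


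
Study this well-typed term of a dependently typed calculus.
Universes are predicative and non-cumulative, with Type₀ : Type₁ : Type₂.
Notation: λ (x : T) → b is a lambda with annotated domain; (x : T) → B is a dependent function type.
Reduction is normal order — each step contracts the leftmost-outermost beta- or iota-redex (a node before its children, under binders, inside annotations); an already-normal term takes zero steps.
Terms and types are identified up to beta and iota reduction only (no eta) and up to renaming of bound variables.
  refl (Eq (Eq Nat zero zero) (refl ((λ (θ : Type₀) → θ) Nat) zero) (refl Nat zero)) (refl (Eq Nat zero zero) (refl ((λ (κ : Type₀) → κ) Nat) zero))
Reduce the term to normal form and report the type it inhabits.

reduced normal form:
  refl (Eq (Eq Nat zero zero) (refl Nat zero) (refl Nat zero)) (refl (Eq Nat zero zero) (refl Nat zero))
inferred type:
  Eq (Eq (Eq Nat zero zero) (refl Nat zero) (refl Nat zero)) (refl (Eq Nat zero zero) (refl Nat zero)) (refl (Eq Nat zero zero) (refl Nat zero))
observation: normalization takes exactly 2 steps under the normal-order strategy.


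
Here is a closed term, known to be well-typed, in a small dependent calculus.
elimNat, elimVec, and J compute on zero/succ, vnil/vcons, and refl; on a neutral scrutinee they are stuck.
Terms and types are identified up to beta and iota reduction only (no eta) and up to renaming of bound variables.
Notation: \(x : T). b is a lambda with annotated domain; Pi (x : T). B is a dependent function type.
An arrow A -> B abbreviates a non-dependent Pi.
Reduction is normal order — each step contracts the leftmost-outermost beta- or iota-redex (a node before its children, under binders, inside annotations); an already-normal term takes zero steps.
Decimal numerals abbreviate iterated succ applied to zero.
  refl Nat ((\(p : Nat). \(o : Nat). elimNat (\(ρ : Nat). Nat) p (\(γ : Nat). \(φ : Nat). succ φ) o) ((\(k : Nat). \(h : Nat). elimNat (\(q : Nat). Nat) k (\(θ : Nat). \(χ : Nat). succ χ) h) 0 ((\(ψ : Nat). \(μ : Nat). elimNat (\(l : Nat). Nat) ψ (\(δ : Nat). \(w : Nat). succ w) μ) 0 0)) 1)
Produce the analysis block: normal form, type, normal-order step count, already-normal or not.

reduced normal form:
  refl Nat 1
type:
  Eq Nat 1 1
normal-order step count: 12
term was already normal: no
first contracted redex: a beta-redex


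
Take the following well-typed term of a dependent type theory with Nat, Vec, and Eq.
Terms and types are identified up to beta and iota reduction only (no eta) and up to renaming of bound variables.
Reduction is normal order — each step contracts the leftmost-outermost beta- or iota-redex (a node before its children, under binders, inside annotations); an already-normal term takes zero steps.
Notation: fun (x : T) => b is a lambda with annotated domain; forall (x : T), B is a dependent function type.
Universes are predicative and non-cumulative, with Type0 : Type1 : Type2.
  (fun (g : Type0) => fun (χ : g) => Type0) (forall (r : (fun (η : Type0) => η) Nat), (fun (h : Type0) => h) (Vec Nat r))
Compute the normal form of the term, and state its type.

reduced normal form:
  fun (g : forall (χ : Nat), Vec Nat χ) => Type0
the term's type:
  forall (g : forall (χ : Nat), Vec Nat χ), Type1
observation: reduction starts at a beta-redex, and 3 normal-order steps reach the normal form.


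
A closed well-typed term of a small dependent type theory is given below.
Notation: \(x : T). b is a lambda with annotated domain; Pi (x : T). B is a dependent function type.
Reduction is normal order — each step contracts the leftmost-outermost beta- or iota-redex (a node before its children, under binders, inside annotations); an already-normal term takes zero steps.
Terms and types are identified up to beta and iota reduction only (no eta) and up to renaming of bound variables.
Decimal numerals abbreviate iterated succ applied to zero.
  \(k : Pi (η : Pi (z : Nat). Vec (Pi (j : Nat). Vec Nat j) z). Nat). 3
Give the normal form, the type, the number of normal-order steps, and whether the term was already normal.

normal form:
  \(k : Pi (η : Pi (z : Nat). Vec (Pi (j : Nat). Vec Nat j) z). Nat). 3
inferred type:
  Pi (k : Pi (η : Pi (z : Nat). Vec (Pi (j : Nat). Vec Nat j) z). Nat). Nat
normal-order step count: 0
started in normal form: yes


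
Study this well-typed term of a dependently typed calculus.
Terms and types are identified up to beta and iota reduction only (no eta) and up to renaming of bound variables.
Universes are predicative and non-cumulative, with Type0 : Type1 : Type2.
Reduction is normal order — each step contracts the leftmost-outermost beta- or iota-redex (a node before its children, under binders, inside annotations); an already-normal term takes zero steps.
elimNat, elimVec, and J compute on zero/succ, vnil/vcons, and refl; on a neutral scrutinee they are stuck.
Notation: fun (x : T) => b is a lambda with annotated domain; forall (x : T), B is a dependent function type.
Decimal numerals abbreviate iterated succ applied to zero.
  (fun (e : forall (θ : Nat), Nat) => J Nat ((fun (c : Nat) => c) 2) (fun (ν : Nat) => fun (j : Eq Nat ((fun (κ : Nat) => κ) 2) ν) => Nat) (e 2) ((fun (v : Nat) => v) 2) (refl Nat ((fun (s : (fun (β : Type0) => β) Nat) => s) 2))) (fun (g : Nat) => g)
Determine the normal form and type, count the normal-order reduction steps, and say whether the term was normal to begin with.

normal form:
  2
the term's type:
  Nat
reduction steps (normal order): 3
already normal: no
first redex: a beta-redex


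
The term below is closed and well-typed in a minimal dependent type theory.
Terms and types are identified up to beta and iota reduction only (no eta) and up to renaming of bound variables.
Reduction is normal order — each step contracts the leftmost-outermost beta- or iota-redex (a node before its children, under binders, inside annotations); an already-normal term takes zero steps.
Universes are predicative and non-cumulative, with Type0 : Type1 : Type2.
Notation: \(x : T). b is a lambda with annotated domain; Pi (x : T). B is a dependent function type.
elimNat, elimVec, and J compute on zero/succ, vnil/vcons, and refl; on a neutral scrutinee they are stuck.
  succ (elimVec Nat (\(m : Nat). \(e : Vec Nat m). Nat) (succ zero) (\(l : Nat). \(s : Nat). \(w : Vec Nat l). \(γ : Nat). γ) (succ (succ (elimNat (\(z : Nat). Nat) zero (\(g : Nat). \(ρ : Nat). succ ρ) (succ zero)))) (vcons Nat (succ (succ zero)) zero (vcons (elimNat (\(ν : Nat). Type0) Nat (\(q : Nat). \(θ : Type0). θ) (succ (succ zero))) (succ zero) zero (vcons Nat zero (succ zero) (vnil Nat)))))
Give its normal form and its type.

reduced normal form:
  succ (succ zero)
type:
  Nat


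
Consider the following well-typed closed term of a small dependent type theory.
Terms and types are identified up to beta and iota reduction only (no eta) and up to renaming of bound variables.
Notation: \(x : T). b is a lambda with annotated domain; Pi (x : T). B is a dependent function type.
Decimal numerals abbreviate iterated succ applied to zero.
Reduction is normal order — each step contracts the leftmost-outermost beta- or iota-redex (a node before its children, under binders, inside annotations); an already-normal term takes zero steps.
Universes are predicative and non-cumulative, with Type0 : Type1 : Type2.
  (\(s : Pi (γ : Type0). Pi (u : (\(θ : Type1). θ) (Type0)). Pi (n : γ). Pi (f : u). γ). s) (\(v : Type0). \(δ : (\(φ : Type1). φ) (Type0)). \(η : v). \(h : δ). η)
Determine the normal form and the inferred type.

normal form:
  \(s : Type0). \(γ : Type0). \(u : s). \(θ : γ). u
inferred type:
  Pi (s : Type0). Pi (γ : Type0). Pi (u : s). Pi (θ : γ). s


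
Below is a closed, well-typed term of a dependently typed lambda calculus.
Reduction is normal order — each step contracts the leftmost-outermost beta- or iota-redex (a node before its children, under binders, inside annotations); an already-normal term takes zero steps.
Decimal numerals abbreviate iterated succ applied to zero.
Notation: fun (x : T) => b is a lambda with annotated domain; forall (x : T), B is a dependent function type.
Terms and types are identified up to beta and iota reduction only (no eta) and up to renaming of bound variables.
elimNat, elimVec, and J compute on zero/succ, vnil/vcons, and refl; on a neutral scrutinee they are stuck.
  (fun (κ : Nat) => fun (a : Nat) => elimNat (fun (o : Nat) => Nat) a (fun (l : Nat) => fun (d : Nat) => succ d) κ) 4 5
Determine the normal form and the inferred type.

resulting normal form:
  9
the term's type:
  Nat
observation: reduction starts at a beta-redex, and 15 normal-order steps reach the normal form.


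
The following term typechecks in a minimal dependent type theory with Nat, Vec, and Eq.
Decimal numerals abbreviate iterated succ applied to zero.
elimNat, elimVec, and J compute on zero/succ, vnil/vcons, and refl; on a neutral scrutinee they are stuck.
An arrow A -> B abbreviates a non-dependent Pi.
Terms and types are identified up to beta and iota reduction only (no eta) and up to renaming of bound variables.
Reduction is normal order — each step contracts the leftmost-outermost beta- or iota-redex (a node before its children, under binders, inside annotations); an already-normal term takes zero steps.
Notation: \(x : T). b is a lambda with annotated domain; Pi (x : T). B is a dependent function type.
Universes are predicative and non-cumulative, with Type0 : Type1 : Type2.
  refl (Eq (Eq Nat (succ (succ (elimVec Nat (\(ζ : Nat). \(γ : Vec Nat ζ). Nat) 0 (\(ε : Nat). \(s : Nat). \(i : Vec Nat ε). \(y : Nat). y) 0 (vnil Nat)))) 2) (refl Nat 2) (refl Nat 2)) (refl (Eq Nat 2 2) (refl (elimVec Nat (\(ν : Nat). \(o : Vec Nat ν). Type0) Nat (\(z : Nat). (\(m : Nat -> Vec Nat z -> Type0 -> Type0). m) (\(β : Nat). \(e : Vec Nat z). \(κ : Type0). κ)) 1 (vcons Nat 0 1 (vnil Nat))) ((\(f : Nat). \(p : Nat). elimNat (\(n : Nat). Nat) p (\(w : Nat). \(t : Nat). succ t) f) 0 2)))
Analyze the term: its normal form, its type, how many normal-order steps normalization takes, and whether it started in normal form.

normal form:
  refl (Eq (Eq Nat 2 2) (refl Nat 2) (refl Nat 2)) (refl (Eq Nat 2 2) (refl Nat 2))
the term's type:
  Eq (Eq (Eq Nat 2 2) (refl Nat 2) (refl Nat 2)) (refl (Eq Nat 2 2) (refl Nat 2)) (refl (Eq Nat 2 2) (refl Nat 2))
steps to reach normal form (normal order): 11
already normal: no
first redex: an elimVec iota-redex


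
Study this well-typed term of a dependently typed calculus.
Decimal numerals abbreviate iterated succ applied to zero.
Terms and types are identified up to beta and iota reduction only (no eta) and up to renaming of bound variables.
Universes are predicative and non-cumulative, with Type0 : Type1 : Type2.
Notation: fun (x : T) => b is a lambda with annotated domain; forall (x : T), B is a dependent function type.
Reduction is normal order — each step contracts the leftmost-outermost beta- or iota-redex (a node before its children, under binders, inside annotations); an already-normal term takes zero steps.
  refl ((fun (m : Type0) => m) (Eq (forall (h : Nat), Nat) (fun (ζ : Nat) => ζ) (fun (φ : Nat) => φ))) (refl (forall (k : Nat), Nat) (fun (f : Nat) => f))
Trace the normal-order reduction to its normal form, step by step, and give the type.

normal-order reduction:
  refl ((fun (m : Type0) => m) (Eq (forall (h : Nat), Nat) (fun (ζ : Nat) => ζ) (fun (φ : Nat) => φ))) (refl (forall (k : Nat), Nat) (fun (f : Nat) => f))
  ~> refl (Eq (forall (m : Nat), Nat) (fun (h : Nat) => h) (fun (ζ : Nat) => ζ)) (refl (forall (φ : Nat), Nat) (fun (k : Nat) => k))
inferred type:
  Eq (Eq (forall (m : Nat), Nat) (fun (h : Nat) => h) (fun (ζ : Nat) => ζ)) (refl (forall (φ : Nat), Nat) (fun (k : Nat) => k)) (refl (forall (f : Nat), Nat) (fun (δ : Nat) => δ))


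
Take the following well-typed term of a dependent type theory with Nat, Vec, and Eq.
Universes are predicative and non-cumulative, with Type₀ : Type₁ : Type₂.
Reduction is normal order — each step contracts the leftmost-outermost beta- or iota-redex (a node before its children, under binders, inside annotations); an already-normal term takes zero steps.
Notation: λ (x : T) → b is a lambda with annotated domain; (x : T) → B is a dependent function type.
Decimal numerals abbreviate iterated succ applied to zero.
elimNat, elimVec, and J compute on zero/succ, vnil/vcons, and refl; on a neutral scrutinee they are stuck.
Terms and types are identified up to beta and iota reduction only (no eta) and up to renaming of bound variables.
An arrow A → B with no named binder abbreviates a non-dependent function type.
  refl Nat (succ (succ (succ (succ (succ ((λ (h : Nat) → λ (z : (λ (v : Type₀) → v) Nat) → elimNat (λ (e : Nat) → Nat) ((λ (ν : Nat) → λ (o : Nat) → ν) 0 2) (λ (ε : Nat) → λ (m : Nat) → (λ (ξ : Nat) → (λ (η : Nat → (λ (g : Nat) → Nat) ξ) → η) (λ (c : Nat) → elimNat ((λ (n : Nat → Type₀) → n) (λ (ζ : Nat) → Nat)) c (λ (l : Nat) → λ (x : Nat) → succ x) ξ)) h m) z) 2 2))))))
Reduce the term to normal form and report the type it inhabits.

reduced normal form:
  refl Nat 9
type:
  Eq Nat 9 9


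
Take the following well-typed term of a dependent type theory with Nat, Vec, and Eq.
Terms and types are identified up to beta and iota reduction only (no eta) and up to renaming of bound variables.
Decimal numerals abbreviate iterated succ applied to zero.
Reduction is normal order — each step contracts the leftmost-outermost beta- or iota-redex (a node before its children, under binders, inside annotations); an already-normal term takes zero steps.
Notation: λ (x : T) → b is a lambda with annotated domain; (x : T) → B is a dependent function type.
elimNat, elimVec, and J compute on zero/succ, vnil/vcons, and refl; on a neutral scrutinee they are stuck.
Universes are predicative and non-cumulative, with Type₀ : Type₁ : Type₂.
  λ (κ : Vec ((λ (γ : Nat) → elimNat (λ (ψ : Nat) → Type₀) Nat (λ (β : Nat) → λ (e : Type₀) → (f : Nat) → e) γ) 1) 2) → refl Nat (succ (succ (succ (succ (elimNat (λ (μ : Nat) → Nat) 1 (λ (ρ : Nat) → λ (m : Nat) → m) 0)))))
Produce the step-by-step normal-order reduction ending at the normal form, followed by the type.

reduction (normal order):
  λ (κ : Vec ((λ (γ : Nat) → elimNat (λ (ψ : Nat) → Type₀) Nat (λ (β : Nat) → λ (e : Type₀) → (f : Nat) → e) γ) 1) 2) → refl Nat (succ (succ (succ (succ (elimNat (λ (μ : Nat) → Nat) 1 (λ (ρ : Nat) → λ (m : Nat) → m) 0)))))
  ~> λ (κ : Vec (elimNat (λ (γ : Nat) → Type₀) Nat (λ (ψ : Nat) → λ (β : Type₀) → (e : Nat) → β) 1) 2) → refl Nat (succ (succ (succ (succ (elimNat (λ (f : Nat) → Nat) 1 (λ (μ : Nat) → λ (ρ : Nat) → ρ) 0)))))
  ~> λ (κ : Vec ((λ (γ : Nat) → λ (ψ : Type₀) → (β : Nat) → ψ) 0 (elimNat (λ (e : Nat) → Type₀) Nat (λ (f : Nat) → λ (μ : Type₀) → (ρ : Nat) → μ) 0)) 2) → refl Nat (succ (succ (succ (succ (elimNat (λ (m : Nat) → Nat) 1 (λ (l : Nat) → λ (α : Nat) → α) 0)))))
  ~> λ (κ : Vec ((λ (γ : Type₀) → (ψ : Nat) → γ) (elimNat (λ (β : Nat) → Type₀) Nat (λ (e : Nat) → λ (f : Type₀) → (μ : Nat) → f) 0)) 2) → refl Nat (succ (succ (succ (succ (elimNat (λ (ρ : Nat) → Nat) 1 (λ (m : Nat) → λ (l : Nat) → l) 0)))))
  ~> λ (κ : Vec ((γ : Nat) → elimNat (λ (ψ : Nat) → Type₀) Nat (λ (β : Nat) → λ (e : Type₀) → (f : Nat) → e) 0) 2) → refl Nat (succ (succ (succ (succ (elimNat (λ (μ : Nat) → Nat) 1 (λ (ρ : Nat) → λ (m : Nat) → m) 0)))))
  ~> λ (κ : Vec ((γ : Nat) → Nat) 2) → refl Nat (succ (succ (succ (succ (elimNat (λ (ψ : Nat) → Nat) 1 (λ (β : Nat) → λ (e : Nat) → e) 0)))))
  ~> λ (κ : Vec ((γ : Nat) → Nat) 2) → refl Nat 5
inferred type:
  (κ : Vec ((γ : Nat) → Nat) 2) → Eq Nat 5 5


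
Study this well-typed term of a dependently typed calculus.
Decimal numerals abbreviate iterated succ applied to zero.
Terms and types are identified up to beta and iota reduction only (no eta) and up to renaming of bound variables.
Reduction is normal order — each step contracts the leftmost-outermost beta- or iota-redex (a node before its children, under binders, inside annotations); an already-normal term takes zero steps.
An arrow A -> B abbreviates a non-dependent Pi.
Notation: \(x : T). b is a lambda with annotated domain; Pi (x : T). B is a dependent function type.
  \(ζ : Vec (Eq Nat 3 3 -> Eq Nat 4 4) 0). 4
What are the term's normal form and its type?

reduced normal form:
  \(ζ : Vec (Eq Nat 3 3 -> Eq Nat 4 4) 0). 4
inferred type:
  Vec (Eq Nat 3 3 -> Eq Nat 4 4) 0 -> Nat
observation: the term is already in normal form.


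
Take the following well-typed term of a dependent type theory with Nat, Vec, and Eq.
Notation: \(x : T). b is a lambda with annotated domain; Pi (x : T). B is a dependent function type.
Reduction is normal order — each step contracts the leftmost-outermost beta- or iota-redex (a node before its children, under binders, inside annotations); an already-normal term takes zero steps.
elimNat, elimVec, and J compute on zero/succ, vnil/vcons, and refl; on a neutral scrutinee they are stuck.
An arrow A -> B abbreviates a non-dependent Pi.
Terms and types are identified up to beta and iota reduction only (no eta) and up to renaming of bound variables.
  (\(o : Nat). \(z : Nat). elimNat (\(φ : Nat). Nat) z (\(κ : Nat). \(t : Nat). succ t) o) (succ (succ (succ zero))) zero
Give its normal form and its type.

normal form:
  succ (succ (succ zero))
inferred type:
  Nat
observation: the leftmost-outermost redex is a beta-redex, and normalization takes 12 steps.


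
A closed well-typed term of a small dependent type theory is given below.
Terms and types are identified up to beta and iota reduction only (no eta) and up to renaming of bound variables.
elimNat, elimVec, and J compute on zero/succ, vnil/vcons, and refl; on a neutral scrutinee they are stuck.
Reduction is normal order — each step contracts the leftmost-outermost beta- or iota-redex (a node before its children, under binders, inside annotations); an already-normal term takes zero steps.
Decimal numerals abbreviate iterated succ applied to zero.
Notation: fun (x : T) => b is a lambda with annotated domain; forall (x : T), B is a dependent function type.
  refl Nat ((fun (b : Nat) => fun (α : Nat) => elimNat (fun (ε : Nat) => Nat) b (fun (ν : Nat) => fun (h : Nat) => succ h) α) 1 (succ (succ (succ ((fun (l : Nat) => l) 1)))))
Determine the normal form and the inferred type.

reduced normal form:
  refl Nat 5
inferred type:
  Eq Nat 5 5
observation: the term reaches its normal form after 16 normal-order steps.


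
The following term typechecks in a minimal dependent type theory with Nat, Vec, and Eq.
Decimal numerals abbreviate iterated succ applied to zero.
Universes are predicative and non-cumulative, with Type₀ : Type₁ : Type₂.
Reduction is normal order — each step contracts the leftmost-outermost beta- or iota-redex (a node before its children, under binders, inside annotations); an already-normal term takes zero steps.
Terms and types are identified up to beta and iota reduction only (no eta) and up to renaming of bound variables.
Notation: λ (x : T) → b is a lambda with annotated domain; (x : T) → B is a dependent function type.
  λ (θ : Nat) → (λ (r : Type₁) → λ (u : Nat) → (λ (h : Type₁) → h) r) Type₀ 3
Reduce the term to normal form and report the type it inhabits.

normal form:
  λ (θ : Nat) → Type₀
type:
  (θ : Nat) → Type₁
observation: the term reaches its normal form after 3 normal-order steps.


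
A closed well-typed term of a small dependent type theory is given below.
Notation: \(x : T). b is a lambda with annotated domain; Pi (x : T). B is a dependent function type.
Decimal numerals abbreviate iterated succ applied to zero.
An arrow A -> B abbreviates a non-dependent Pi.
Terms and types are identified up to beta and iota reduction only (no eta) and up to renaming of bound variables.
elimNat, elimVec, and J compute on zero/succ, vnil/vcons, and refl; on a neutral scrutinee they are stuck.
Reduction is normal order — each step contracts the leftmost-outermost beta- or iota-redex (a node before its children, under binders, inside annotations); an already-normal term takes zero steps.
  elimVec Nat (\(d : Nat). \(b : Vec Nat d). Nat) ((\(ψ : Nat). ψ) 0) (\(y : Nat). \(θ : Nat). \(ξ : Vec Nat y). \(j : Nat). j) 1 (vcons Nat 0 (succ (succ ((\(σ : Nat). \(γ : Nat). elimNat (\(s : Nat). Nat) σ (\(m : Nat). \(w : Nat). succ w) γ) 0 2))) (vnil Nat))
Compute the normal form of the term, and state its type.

resulting normal form:
  0
inferred type:
  Nat
observation: the leftmost-outermost redex is an elimVec iota-redex, and normalization takes 7 steps.


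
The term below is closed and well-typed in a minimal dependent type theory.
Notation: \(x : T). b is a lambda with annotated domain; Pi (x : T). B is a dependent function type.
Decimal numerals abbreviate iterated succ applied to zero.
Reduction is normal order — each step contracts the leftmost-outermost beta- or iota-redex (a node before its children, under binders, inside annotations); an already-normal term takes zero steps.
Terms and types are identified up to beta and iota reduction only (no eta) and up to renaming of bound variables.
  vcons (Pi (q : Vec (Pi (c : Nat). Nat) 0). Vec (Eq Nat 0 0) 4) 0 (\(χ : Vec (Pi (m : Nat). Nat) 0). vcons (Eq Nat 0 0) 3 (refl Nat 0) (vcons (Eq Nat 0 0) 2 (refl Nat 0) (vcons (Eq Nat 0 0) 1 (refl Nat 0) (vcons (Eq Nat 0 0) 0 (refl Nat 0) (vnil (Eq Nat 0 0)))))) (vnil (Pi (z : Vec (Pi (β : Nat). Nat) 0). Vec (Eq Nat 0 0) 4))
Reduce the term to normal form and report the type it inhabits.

normal form:
  vcons (Pi (q : Vec (Pi (c : Nat). Nat) 0). Vec (Eq Nat 0 0) 4) 0 (\(χ : Vec (Pi (m : Nat). Nat) 0). vcons (Eq Nat 0 0) 3 (refl Nat 0) (vcons (Eq Nat 0 0) 2 (refl Nat 0) (vcons (Eq Nat 0 0) 1 (refl Nat 0) (vcons (Eq Nat 0 0) 0 (refl Nat 0) (vnil (Eq Nat 0 0)))))) (vnil (Pi (z : Vec (Pi (β : Nat). Nat) 0). Vec (Eq Nat 0 0) 4))
the term's type:
  Vec (Pi (q : Vec (Pi (c : Nat). Nat) 0). Vec (Eq Nat 0 0) 4) 1
observation: no redex remains anywhere in the term; it is its own normal form.


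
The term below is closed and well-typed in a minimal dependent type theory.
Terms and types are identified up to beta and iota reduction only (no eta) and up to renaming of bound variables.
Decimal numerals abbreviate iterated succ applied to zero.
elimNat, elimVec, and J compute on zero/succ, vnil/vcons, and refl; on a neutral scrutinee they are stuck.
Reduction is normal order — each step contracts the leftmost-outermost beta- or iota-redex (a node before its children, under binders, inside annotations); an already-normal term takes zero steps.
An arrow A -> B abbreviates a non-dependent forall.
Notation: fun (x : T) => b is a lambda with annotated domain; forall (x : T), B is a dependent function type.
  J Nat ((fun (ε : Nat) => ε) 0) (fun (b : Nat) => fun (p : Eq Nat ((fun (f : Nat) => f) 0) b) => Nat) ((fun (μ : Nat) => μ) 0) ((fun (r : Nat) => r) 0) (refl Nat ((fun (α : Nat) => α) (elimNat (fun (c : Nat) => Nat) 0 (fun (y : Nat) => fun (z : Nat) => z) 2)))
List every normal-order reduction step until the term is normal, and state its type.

normal-order reduction:
  J Nat ((fun (ε : Nat) => ε) 0) (fun (b : Nat) => fun (p : Eq Nat ((fun (f : Nat) => f) 0) b) => Nat) ((fun (μ : Nat) => μ) 0) ((fun (r : Nat) => r) 0) (refl Nat ((fun (α : Nat) => α) (elimNat (fun (c : Nat) => Nat) 0 (fun (y : Nat) => fun (z : Nat) => z) 2)))
  ~> (fun (ε : Nat) => ε) 0
  ~> 0
the term's type:
  Nat


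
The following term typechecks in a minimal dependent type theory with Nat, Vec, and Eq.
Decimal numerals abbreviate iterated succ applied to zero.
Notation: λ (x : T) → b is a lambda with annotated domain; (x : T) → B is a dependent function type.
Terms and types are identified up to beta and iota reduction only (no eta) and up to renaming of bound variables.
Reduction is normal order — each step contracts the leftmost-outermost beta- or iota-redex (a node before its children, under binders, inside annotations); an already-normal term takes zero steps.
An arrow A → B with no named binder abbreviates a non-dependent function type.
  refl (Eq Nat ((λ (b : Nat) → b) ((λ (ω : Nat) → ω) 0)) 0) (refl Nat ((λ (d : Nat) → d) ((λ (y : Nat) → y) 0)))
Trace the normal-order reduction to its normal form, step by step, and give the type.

normal-order reduction sequence:
  refl (Eq Nat ((λ (b : Nat) → b) ((λ (ω : Nat) → ω) 0)) 0) (refl Nat ((λ (d : Nat) → d) ((λ (y : Nat) → y) 0)))
  ~> refl (Eq Nat ((λ (b : Nat) → b) 0) 0) (refl Nat ((λ (ω : Nat) → ω) ((λ (d : Nat) → d) 0)))
  ~> refl (Eq Nat 0 0) (refl Nat ((λ (b : Nat) → b) ((λ (ω : Nat) → ω) 0)))
  ~> refl (Eq Nat 0 0) (refl Nat ((λ (b : Nat) → b) 0))
  ~> refl (Eq Nat 0 0) (refl Nat 0)
type:
  Eq (Eq Nat 0 0) (refl Nat 0) (refl Nat 0)


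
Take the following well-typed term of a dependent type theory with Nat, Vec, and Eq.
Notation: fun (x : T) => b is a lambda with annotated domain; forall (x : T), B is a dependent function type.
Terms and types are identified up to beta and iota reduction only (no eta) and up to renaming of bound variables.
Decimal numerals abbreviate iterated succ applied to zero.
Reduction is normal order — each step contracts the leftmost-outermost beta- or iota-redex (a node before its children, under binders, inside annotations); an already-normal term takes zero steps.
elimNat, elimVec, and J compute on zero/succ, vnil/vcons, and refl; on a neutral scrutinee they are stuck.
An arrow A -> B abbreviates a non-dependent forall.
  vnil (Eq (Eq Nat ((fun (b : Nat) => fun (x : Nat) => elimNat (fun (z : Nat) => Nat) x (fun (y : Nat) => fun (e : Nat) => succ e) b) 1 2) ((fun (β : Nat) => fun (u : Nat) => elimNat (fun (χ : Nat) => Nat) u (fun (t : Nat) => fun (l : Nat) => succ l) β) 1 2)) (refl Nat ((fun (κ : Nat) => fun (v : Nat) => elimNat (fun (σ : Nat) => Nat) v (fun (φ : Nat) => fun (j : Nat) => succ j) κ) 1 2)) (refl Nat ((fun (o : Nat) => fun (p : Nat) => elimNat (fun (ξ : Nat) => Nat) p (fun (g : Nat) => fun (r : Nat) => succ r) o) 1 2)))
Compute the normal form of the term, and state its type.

reduced normal form:
  vnil (Eq (Eq Nat 3 3) (refl Nat 3) (refl Nat 3))
type:
  Vec (Eq (Eq Nat 3 3) (refl Nat 3) (refl Nat 3)) 0
observation: 24 normal-order steps separate the term from its normal form.


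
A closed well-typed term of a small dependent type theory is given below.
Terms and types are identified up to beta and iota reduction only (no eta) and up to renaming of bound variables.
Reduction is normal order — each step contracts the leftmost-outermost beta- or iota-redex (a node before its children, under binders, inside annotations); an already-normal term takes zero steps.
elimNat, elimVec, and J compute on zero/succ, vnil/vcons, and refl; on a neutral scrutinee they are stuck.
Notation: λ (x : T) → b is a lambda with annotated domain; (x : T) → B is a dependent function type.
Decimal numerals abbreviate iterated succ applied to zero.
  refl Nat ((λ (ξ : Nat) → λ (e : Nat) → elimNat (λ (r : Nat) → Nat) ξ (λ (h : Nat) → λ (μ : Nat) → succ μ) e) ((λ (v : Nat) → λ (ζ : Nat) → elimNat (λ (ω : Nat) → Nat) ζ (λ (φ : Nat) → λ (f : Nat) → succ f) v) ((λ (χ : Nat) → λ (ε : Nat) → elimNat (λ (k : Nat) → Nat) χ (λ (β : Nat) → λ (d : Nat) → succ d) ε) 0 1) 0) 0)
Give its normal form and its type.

reduced normal form:
  refl Nat 1
inferred type:
  Eq Nat 1 1


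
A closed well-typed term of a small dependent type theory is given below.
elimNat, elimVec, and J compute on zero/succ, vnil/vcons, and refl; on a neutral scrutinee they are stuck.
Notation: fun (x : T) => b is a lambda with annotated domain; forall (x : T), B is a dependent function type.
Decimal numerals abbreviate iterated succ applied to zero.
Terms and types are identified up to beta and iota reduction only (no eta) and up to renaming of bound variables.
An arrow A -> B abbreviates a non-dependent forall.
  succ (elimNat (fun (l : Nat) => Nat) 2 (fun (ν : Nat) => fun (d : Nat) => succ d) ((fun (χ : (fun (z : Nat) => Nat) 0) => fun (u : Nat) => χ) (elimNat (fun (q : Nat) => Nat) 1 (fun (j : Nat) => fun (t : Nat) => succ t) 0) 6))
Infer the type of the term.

inferred type:
  Nat


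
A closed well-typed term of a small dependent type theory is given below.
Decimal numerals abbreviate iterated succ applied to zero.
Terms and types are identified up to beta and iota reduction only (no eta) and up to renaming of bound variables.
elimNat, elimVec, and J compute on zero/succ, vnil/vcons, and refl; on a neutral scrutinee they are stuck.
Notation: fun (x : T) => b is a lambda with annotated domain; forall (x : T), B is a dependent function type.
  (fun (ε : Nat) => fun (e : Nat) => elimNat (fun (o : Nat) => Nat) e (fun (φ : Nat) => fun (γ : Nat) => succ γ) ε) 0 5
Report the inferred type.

type:
  Nat


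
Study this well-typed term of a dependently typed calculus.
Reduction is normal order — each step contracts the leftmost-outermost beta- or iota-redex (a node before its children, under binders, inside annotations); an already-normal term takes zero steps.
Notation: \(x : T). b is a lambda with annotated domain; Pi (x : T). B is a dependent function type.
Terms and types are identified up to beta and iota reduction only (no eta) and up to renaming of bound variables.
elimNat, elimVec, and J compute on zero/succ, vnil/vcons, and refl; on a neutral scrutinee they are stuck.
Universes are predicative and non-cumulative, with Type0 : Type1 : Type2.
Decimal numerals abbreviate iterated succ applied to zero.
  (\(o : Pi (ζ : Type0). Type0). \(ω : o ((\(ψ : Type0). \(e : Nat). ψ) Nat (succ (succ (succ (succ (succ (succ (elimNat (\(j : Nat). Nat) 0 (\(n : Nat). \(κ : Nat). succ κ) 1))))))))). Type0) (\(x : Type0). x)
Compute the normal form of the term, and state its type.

resulting normal form:
  \(o : Nat). Type0
type:
  Pi (o : Nat). Type1


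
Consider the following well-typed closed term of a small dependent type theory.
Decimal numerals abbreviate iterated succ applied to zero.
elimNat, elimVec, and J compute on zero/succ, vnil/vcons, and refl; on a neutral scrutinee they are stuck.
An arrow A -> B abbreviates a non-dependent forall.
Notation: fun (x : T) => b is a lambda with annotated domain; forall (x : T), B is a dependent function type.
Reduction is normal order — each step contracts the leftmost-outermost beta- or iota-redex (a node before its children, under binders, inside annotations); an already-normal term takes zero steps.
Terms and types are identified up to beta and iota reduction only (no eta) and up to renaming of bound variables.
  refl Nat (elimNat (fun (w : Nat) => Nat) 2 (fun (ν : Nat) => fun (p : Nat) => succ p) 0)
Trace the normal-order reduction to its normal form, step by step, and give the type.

normal-order reduction:
  refl Nat (elimNat (fun (w : Nat) => Nat) 2 (fun (ν : Nat) => fun (p : Nat) => succ p) 0)
  ~> refl Nat 2
inferred type:
  Eq Nat 2 2


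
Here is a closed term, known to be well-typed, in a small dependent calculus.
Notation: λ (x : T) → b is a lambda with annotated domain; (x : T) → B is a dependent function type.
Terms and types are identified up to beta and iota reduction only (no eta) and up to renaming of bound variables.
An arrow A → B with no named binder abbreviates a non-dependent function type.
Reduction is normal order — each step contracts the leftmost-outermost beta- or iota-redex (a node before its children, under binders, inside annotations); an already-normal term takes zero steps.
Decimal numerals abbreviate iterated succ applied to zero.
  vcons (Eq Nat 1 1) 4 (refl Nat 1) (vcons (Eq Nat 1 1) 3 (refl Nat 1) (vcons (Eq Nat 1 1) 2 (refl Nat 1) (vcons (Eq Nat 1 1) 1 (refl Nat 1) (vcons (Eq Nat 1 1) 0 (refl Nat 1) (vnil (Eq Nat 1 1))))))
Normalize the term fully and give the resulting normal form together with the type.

normal form:
  vcons (Eq Nat 1 1) 4 (refl Nat 1) (vcons (Eq Nat 1 1) 3 (refl Nat 1) (vcons (Eq Nat 1 1) 2 (refl Nat 1) (vcons (Eq Nat 1 1) 1 (refl Nat 1) (vcons (Eq Nat 1 1) 0 (refl Nat 1) (vnil (Eq Nat 1 1))))))
inferred type:
  Vec (Eq Nat 1 1) 5


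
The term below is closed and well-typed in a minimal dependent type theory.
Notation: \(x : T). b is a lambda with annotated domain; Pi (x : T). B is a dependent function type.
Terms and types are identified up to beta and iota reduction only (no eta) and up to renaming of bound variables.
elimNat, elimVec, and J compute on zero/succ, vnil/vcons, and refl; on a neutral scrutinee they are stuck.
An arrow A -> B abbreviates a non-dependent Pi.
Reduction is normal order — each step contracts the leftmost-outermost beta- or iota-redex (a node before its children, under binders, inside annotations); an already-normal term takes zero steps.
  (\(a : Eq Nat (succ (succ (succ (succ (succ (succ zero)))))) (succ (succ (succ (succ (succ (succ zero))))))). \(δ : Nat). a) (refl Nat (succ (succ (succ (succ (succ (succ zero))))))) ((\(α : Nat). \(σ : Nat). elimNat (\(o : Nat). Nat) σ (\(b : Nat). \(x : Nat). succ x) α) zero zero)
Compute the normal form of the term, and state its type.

normal form:
  refl Nat (succ (succ (succ (succ (succ (succ zero))))))
the term's type:
  Eq Nat (succ (succ (succ (succ (succ (succ zero)))))) (succ (succ (succ (succ (succ (succ zero))))))


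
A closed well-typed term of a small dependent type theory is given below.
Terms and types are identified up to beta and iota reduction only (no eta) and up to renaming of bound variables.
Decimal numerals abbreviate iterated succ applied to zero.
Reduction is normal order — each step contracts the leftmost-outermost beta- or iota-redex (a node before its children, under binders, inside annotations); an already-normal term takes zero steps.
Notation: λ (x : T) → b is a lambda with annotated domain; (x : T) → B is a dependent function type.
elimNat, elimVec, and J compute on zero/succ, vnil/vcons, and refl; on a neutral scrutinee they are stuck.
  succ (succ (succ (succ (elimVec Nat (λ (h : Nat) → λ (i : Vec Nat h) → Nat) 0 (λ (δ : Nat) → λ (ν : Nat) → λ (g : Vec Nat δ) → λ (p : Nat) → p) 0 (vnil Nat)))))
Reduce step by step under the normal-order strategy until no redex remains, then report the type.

normal-order reduction:
  succ (succ (succ (succ (elimVec Nat (λ (h : Nat) → λ (i : Vec Nat h) → Nat) 0 (λ (δ : Nat) → λ (ν : Nat) → λ (g : Vec Nat δ) → λ (p : Nat) → p) 0 (vnil Nat)))))
  ~> 4
type:
  Nat


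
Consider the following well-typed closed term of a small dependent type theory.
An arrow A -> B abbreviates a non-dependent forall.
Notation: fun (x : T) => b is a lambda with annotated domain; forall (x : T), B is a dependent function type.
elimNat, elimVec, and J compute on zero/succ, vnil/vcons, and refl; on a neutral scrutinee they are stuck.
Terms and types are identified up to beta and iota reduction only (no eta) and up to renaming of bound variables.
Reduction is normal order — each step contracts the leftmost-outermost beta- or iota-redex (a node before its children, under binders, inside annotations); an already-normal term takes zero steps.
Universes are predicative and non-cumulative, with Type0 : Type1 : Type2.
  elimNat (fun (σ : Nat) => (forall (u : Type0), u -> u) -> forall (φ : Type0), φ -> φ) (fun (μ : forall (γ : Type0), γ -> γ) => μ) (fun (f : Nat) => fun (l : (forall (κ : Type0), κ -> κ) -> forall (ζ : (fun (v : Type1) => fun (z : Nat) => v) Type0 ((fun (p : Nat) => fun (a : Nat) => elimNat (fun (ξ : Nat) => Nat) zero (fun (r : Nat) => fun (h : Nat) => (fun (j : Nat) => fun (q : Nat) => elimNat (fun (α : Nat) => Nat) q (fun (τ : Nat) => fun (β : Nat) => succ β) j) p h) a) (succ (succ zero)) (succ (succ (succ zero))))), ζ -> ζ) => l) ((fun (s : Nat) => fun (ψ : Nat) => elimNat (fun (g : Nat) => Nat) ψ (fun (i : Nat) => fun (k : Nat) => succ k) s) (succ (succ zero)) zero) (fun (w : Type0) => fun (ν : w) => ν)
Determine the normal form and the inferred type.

normal form:
  fun (σ : Type0) => fun (u : σ) => u
inferred type:
  forall (σ : Type0), σ -> σ


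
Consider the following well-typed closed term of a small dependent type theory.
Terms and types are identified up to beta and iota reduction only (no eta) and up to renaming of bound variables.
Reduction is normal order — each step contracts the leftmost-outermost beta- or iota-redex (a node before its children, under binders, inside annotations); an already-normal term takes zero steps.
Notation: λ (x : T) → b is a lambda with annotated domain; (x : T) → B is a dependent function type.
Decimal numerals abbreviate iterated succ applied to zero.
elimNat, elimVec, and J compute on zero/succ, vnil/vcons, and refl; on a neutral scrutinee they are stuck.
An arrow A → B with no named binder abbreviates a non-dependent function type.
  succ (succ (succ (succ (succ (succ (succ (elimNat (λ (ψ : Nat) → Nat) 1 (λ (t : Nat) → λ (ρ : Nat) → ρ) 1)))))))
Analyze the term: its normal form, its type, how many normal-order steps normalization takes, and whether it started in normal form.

normal form:
  8
inferred type:
  Nat
reduction steps (normal order): 4
started in normal form: no
first redex: an elimNat iota-redex
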